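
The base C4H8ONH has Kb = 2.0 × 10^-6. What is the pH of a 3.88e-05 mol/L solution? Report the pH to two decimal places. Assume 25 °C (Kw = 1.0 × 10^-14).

pH = 8.90

C4H8ONH + H2O ⇌ C4H8ONH2+ + OH-
From the ICE table, Kb = [OH-]²/(3.88e-05 − [OH-]) = 2.0 × 10^-6.
Here C₀/Kb ≈ 19.4, so the small-[OH-] approximation fails. Use the quadratic:
[OH-] = (−Kb + √(Kb² + 4·Kb·C₀))/2 = 7.87 × 10^-6 M
pOH = −log(7.87 × 10^-6) = 5.10; pH = 14.00 − 5.10 = 8.90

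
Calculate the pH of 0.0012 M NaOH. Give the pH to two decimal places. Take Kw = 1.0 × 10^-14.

pH = 11.08

NaOH is a strong base; [OH-] = 0.0012 M.
pOH = -log(0.0012) = 2.92
pH = 14.00 - 2.92 = 11.08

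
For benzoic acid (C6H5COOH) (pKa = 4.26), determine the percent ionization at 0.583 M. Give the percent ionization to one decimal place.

C6H5COOH ⇌ C6H5COO- + H+; let x = [H+] at equilibrium.
Ka = 10^(−4.26) = 5.50 × 10^-5
x ≈ √(Ka·C₀) = √(5.50 × 10^-5 × 0.583) = 5.66 × 10^-3 M
% ionization = x/C₀ × 100% = 5.66 × 10^-3/0.583 × 100% = 1.0%

1.0%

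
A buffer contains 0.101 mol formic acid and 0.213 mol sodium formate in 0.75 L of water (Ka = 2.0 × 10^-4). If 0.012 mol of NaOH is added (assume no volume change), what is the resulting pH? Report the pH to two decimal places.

After neutralization: n(HCOOH) = 0.089 mol, n(HCOO-) = 0.225 mol.
pKa = −log(2.0 × 10^-4) = 3.699
Henderson–Hasselbalch with mole ratio 0.225/0.089: pH = 3.699 + (+0.403)

pH = 4.10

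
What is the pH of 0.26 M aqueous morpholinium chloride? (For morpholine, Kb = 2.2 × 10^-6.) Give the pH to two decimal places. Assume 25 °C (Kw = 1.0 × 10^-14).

C4H8ONH2+ is the conjugate acid of the weak base C4H8ONH.
Ka = Kw/Kb = 1.0×10^-14 / 2.2 × 10^-6 = 4.55 × 10^-9
From the ICE table, Ka = [H+]²/(0.26 − [H+]) = 4.55 × 10^-9.
Neglecting [H+] in the denominator: [H+] = √(4.55 × 10^-9 × 0.26) = 3.44 × 10^-5 M
([H+]/C₀ = 0.013% < 5%, so the approximation holds.)
pH = −log(3.44 × 10^-5) = 4.46

pH = 4.46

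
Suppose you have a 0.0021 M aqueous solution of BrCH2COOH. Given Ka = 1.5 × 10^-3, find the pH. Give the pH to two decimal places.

BrCH2COOH ⇌ BrCH2COO- + H+
Let x = [H+] at equilibrium. Ka = x²/(0.0021 − x).
x is not negligible relative to C₀; solve x² + 0.0015·x − 3.15e-06 = 0.
x = [−0.0015 + √(0.0015² + 1.26e-05)]/2 = 1.18 × 10^-3 M
pH = −log(1.18 × 10^-3) = 2.93

pH = 2.93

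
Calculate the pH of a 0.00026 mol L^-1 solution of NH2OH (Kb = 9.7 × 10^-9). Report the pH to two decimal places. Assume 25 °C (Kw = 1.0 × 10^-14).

NH2OH + H2O ⇌ NH3OH+ + OH-
From the ICE table, Kb = [OH-]²/(0.00026 − [OH-]) = 9.7 × 10^-9.
Since Kb ≪ C₀, [OH-] ≈ √(Kb·C₀) = 1.59 × 10^-6 M.
Check: 0.61% ionized — well under 5%, approximation valid.
pOH = −log(1.59 × 10^-6) = 5.80; pH = 14.00 − 5.80 = 8.20

pH = 8.20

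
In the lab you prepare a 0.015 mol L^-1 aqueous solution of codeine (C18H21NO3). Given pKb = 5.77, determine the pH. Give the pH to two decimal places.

C18H21NO3 + H2O ⇌ C18H22NO3+ + OH-
Kb = 10^(−5.77) = 1.70 × 10^-6
Kb = x²/(0.015 − x) = 1.70 × 10^-6
Assume x ≪ 0.015: x ≈ √(1.70 × 10^-6 × 0.015) = 1.60 × 10^-4 M
Check: 1.1% ionized — well under 5%, approximation valid.
pOH = −log(1.60 × 10^-4) = 3.80; pH = 14.00 − 3.80 = 10.20

pH = 10.20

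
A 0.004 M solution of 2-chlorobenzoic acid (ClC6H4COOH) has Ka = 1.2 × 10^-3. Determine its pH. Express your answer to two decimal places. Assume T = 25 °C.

pH = 2.78

ClC6H4COOH ⇌ ClC6H4COO- + H+
From the ICE table, Ka = [H+]²/(0.004 − [H+]) = 1.2 × 10^-3.
The 5% rule fails; solving [H+]² + Ka·[H+] − Ka·C₀ = 0 exactly:
[H+] = (−Ka + √(Ka² + 4·Ka·C₀))/2 = 1.67 × 10^-3 M
pH = −log(1.67 × 10^-3) = 2.78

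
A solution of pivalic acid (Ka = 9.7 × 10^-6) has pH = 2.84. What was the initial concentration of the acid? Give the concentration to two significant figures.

C₀ = 2.2 × 10^-1 M

[H+] = 10^(-2.84) = 1.45 × 10^-3 M = x
Ka = x²/(C₀ − x) ⇒ C₀ = x + x²/Ka
C₀ = 1.45 × 10^-3 + (1.45 × 10^-3)²/(9.7 × 10^-6) = 2.18 × 10^-1 M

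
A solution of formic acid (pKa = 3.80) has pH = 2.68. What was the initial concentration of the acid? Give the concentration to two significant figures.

C₀ = 3.0 × 10^-2 M

[H+] = 10^(-2.68) = 2.09 × 10^-3 M = x
Ka = 10^(−3.80) = 1.58 × 10^-4
Ka = x²/(C₀ − x) ⇒ C₀ = x + x²/Ka
C₀ = 2.09 × 10^-3 + (2.09 × 10^-3)²/(1.58 × 10^-4) = 2.97 × 10^-2 M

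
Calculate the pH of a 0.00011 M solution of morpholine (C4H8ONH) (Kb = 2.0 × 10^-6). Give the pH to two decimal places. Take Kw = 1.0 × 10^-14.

C4H8ONH + H2O ⇌ C4H8ONH2+ + OH-
From the ICE table, Kb = [OH-]²/(0.00011 − [OH-]) = 2.0 × 10^-6.
[OH-] is not negligible relative to C₀; solve [OH-]² + 2e-06·[OH-] − 2.2e-10 = 0.
[OH-] = [−2e-06 + √(2e-06² + 8.8e-10)]/2 = 1.39 × 10^-5 M
pOH = 4.86, so pH = 14.00 − pOH = 9.14

pH = 9.14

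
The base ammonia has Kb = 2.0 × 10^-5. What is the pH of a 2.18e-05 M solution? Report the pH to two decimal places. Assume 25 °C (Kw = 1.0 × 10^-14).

pH = 9.12

NH3 + H2O ⇌ NH4+ + OH-
Let x = [OH-] at equilibrium. Kb = x²/(2.18e-05 − x).
The 5% rule fails; solving x² + Kb·x − Kb·C₀ = 0 exactly:
x = [−2e-05 + √(2e-05² + 1.74e-09)]/2 = 1.32 × 10^-5 M
pOH = −log(1.32 × 10^-5) = 4.88; pH = 14.00 − 4.88 = 9.12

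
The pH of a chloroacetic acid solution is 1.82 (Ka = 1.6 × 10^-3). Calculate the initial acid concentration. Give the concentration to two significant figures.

C₀ = 1.6 × 10^-1 M

[H+] = 10^(-1.82) = 1.51 × 10^-2 M = x
Ka = x²/(C₀ − x) ⇒ C₀ = x + x²/Ka
C₀ = 1.51 × 10^-2 + (1.51 × 10^-2)²/(1.6 × 10^-3) = 1.58 × 10^-1 M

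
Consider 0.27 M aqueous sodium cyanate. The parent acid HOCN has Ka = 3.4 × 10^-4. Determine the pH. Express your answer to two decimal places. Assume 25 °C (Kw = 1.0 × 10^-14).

pH = 8.45

OCN- is the conjugate base of the weak acid HOCN.
Kb = Kw/Ka = 1.0×10^-14 / 3.4 × 10^-4 = 2.94 × 10^-11
Kb = [OH-]²/(0.27 − [OH-]) = 2.94 × 10^-11
Since Kb ≪ C₀, [OH-] ≈ √(Kb·C₀) = 2.82 × 10^-6 M.
([OH-]/C₀ = 0.001% < 5%, so the approximation holds.)
pOH = 5.55, so pH = 14.00 − pOH = 8.45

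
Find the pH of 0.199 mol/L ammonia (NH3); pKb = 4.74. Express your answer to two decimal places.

pH = 11.28

NH3 + H2O ⇌ NH4+ + OH-
Kb = 10^(−4.74) = 1.82 × 10^-5
Let x = [OH-] at equilibrium. Kb = x²/(0.199 − x).
Since Kb ≪ C₀, x ≈ √(Kb·C₀) = 1.90 × 10^-3 M.
(x/C₀ = 0.96% < 5%, so the approximation holds.)
pOH = 2.72, so pH = 14.00 − pOH = 11.28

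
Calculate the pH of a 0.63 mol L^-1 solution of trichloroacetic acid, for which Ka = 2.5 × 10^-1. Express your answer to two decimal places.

pH = 0.54

Cl3CCOOH ⇌ Cl3CCOO- + H+
Let x = [H+] at equilibrium. Ka = x²/(0.63 − x).
Here C₀/Ka ≈ 2.52, so the small-x approximation fails. Use the quadratic:
x = (−Ka + √(Ka² + 4·Ka·C₀))/2 = 2.91 × 10^-1 M
pH = −log[H+] = −log(2.91 × 10^-1) = 0.54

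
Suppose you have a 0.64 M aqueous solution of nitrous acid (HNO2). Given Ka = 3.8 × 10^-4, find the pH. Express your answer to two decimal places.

HNO2 ⇌ NO2- + H+
From the ICE table, Ka = x²/(0.64 − x) = 3.8 × 10^-4.
Since Ka ≪ C₀, x ≈ √(Ka·C₀) = 1.56 × 10^-2 M.
(x/C₀ = 2.4% < 5%, so the approximation holds.)
pH = −log(1.56 × 10^-2) = 1.81

pH = 1.81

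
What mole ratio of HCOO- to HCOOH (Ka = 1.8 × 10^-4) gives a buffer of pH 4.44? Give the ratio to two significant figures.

ratio = 5.0

pKa = -log(1.8 × 10^-4) = 3.745
pH = pKa + log(r) ⇒ log(r) = 4.44 − 3.745 = +0.695
r = [HCOO-]/[HCOOH] = 10^(+0.695) = 4.95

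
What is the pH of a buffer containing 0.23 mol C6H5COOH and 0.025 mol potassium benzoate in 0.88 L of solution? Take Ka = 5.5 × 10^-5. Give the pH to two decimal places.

pH = 3.30

pKa = −log(5.5 × 10^-5) = 4.260
pH = pKa + log([A⁻]/[HA]) = 4.260 + log(0.025/0.23)
pH = 4.260 + (-0.964) = 3.30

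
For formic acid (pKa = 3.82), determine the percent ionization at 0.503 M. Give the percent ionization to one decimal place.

HCOOH ⇌ HCOO- + H+; let x = [H+] at equilibrium.
Ka = 10^(−3.82) = 1.51 × 10^-4
x ≈ √(Ka·C₀) = √(1.51 × 10^-4 × 0.503) = 8.72 × 10^-3 M
Fraction ionized = 8.72 × 10^-3 / 0.503 = 0.0173 → 1.7%

1.7%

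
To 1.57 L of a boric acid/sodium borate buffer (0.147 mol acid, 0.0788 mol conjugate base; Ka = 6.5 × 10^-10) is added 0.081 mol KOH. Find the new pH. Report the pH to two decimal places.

pH = 9.57

OH- converts B(OH)3 to B(OH)4-: B(OH)3 → 0.066 mol, B(OH)4- → 0.16 mol.
pKa = −log(6.5 × 10^-10) = 9.187
pH = pKa + log([A⁻]/[HA]) = 9.187 + log(0.16/0.066) = 9.187 +0.385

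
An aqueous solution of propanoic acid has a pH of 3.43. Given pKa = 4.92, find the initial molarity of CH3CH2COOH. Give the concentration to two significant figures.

[H+] = 10^(-3.43) = 3.72 × 10^-4 M = x
Ka = 10^(−4.92) = 1.20 × 10^-5
Ka = x²/(C₀ − x) ⇒ C₀ = x + x²/Ka
C₀ = 3.72 × 10^-4 + (3.72 × 10^-4)²/(1.20 × 10^-5) = 1.19 × 10^-2 M

C₀ = 1.2 × 10^-2 M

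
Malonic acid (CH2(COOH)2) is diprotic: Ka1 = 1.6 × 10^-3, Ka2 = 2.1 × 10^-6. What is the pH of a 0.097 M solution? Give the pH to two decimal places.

Ka1 ≫ Ka2, so treat the first dissociation as the only significant source of H+.
Ka1 = x²/(0.097 − x) = 1.6 × 10^-3
Solving the quadratic: x = (−Ka1 + √(Ka1² + 4·Ka1·C₀))/2 = 1.17 × 10^-2 M
pH = −log(1.17 × 10^-2) = 1.93

pH = 1.93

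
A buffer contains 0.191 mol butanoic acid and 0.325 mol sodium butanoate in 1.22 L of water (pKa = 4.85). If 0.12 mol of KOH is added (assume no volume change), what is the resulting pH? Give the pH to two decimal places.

pH = 5.65

OH- converts CH3(CH2)2COOH to CH3(CH2)2COO-: CH3(CH2)2COOH → 0.071 mol, CH3(CH2)2COO- → 0.445 mol.
pH = pKa + log(n_CH3(CH2)2COO-/n_CH3(CH2)2COOH) = 4.85 + log(0.445/0.071) = 4.85 + (+0.797)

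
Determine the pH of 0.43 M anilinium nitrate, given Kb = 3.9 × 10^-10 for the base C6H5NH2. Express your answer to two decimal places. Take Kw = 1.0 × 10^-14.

C6H5NH3+ is the conjugate acid of the weak base C6H5NH2.
Ka = Kw/Kb = 1.0×10^-14 / 3.9 × 10^-10 = 2.56 × 10^-5
Ka = [H+]²/(0.43 − [H+]) = 2.56 × 10^-5
Since Ka ≪ C₀, [H+] ≈ √(Ka·C₀) = 3.32 × 10^-3 M.
([H+]/C₀ = 0.77% < 5%, so the approximation holds.)
pH = −log(3.32 × 10^-3) = 2.48

pH = 2.48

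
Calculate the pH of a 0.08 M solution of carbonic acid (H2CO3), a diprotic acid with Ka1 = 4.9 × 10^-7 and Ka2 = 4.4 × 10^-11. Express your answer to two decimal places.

pH = 3.70

Ka1 ≫ Ka2, so treat the first dissociation as the only significant source of H+.
Ka1 = x²/(0.08 − x) = 4.9 × 10^-7
x ≈ √(4.9 × 10^-7 × 0.08) = 1.98 × 10^-4 M
pH = −log(1.98 × 10^-4) = 3.70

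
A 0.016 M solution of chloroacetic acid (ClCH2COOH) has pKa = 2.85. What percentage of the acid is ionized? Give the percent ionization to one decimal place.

25.6%

ClCH2COOH ⇌ ClCH2COO- + H+; let x = [H+] at equilibrium.
Ka = 10^(−2.85) = 1.41 × 10^-3
Ka = x²/(C₀ − x); solving the quadratic gives x = 4.10 × 10^-3 M.
% ionization = x/C₀ × 100% = 4.10 × 10^-3/0.016 × 100% = 25.6%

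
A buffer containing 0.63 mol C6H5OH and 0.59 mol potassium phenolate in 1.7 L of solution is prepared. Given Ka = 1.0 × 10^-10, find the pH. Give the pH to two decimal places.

pKa = −log(1.0 × 10^-10) = 10.000
Henderson–Hasselbalch: pH = pKa + log([C6H5O-]/[C6H5OH]) = 10.000 + log(0.59/0.63)
pH = 10.000 + (-0.028) = 9.97

pH = 9.97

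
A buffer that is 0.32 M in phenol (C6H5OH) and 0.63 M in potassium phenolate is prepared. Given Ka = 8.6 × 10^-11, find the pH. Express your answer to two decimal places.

pH = 10.36

pKa = −log(8.6 × 10^-11) = 10.066
pH = pKa + log([A⁻]/[HA]) = 10.066 + log(0.63/0.32)
pH = 10.066 + (+0.294) = 10.36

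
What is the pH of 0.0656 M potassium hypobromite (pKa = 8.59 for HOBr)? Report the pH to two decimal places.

OBr- is the conjugate base of the weak acid HOBr.
Ka = 10^(−8.59) = 2.57 × 10^-9
Kb = Kw/Ka = 1.0×10^-14 / 2.57 × 10^-9 = 3.89 × 10^-6
Kb = [OH-]²/(0.0656 − [OH-]) = 3.89 × 10^-6
Since Kb ≪ C₀, [OH-] ≈ √(Kb·C₀) = 5.05 × 10^-4 M.
pOH = 3.30, so pH = 14.00 − pOH = 10.70

pH = 10.70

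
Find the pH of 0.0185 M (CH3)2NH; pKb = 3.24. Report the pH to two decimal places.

(CH3)2NH + H2O ⇌ (CH3)2NH2+ + OH-
Kb = 10^(−3.24) = 5.75 × 10^-4
Let x = [OH-] at equilibrium. Kb = x²/(0.0185 − x).
The 5% rule fails; solving x² + Kb·x − Kb·C₀ = 0 exactly:
x = [−0.000575 + √(0.000575² + 4.25e-05)]/2 = 2.99 × 10^-3 M
pOH = −log(2.99 × 10^-3) = 2.52; pH = 14.00 − 2.52 = 11.48

pH = 11.48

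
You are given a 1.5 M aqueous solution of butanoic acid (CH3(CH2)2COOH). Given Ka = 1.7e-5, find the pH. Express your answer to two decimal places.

CH3(CH2)2COOH ⇌ CH3(CH2)2COO- + H+
Let x = [H+] at equilibrium. Ka = x²/(1.5 − x).
Since Ka ≪ C₀, x ≈ √(Ka·C₀) = 5.05 × 10^-3 M.
Check: 0.34% ionized — well under 5%, approximation valid.
pH = −log(5.05 × 10^-3) = 2.30

pH = 2.30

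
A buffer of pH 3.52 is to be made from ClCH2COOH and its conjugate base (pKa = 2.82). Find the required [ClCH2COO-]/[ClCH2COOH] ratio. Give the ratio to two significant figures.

pH = pKa + log(r) ⇒ log(r) = 3.52 − 2.82 = +0.70
r = [ClCH2COO-]/[ClCH2COOH] = 10^(+0.70) = 5.01

ratio = 5.0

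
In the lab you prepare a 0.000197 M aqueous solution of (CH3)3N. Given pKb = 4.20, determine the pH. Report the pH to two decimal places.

pH = 9.93

(CH3)3N + H2O ⇌ (CH3)3NH+ + OH-
Kb = 10^(−4.20) = 6.31 × 10^-5
Kb = x²/(0.000197 − x) = 6.31 × 10^-5
Here C₀/Kb ≈ 3.12, so the small-x approximation fails. Use the quadratic:
x = [−6.31e-05 + √(6.31e-05² + 4.97e-08)]/2 = 8.43 × 10^-5 M
pOH = 4.07, so pH = 14.00 − pOH = 9.93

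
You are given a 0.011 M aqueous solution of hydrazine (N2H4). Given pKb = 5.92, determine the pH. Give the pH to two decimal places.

N2H4 + H2O ⇌ N2H5+ + OH-
Kb = 10^(−5.92) = 1.20 × 10^-6
From the ICE table, Kb = x²/(0.011 − x) = 1.20 × 10^-6.
Assume x ≪ 0.011: x ≈ √(1.20 × 10^-6 × 0.011) = 1.15 × 10^-4 M
(x/C₀ = 1% < 5%, so the approximation holds.)
pOH = 3.94, so pH = 14.00 − pOH = 10.06

pH = 10.06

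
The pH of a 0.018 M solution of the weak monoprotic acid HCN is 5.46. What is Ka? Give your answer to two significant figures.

[H+] = 10^(-5.46) = 3.47 × 10^-6 M
At equilibrium [HA] = 0.018 − 3.47 × 10^-6 = 1.80 × 10^-2 M
Ka = [H+][A-]/[HA] = (3.47 × 10^-6)² / 1.80 × 10^-2 = 6.7 × 10^-10

Ka = 6.7 × 10^-10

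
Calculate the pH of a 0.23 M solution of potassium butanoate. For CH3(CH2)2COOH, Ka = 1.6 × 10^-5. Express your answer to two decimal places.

CH3(CH2)2COO- is the conjugate base of the weak acid CH3(CH2)2COOH.
Kb = Kw/Ka = 1.0×10^-14 / 1.6 × 10^-5 = 6.25 × 10^-10
Let x = [OH-] at equilibrium. Kb = x²/(0.23 − x).
Since Kb ≪ C₀, x ≈ √(Kb·C₀) = 1.20 × 10^-5 M.
pOH = −log(1.20 × 10^-5) = 4.92; pH = 14.00 − 4.92 = 9.08

pH = 9.08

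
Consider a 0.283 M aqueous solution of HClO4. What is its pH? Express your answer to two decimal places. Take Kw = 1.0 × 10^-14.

HClO4 is a strong acid and dissociates completely, so [H+] = 0.283 M.
pH = -log(0.283) = 0.55

pH = 0.55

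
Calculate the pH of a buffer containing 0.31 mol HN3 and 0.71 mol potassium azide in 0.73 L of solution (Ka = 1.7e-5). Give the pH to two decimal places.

pKa = −log(1.7 × 10^-5) = 4.770
Using pH = pKa + log([base]/[acid]) with [base]/[acid] = 0.71/0.31:
pH = 4.770 + (+0.360) = 5.13

pH = 5.13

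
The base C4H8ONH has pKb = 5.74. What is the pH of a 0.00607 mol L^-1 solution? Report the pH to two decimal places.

C4H8ONH + H2O ⇌ C4H8ONH2+ + OH-
Kb = 10^(−5.74) = 1.82 × 10^-6
From the ICE table, Kb = [OH-]²/(0.00607 − [OH-]) = 1.82 × 10^-6.
Neglecting [OH-] in the denominator: [OH-] = √(1.82 × 10^-6 × 0.00607) = 1.05 × 10^-4 M
Check: 1.7% ionized — well under 5%, approximation valid.
pOH = −log(1.05 × 10^-4) = 3.98; pH = 14.00 − 3.98 = 10.02

pH = 10.02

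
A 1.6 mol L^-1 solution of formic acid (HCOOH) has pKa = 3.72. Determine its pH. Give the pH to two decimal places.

HCOOH ⇌ HCOO- + H+
Ka = 10^(−3.72) = 1.91 × 10^-4
From the ICE table, Ka = x²/(1.6 − x) = 1.91 × 10^-4.
Neglecting x in the denominator: x = √(1.91 × 10^-4 × 1.6) = 1.75 × 10^-2 M
Check: 1.1% ionized — well under 5%, approximation valid.
pH = −log(1.75 × 10^-2) = 1.76

pH = 1.76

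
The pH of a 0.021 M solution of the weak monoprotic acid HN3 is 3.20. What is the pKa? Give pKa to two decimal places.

pKa = 4.71

[H+] = 10^(-3.20) = 6.31 × 10^-4 M
At equilibrium [HA] = 0.021 − 6.31 × 10^-4 = 2.04 × 10^-2 M
Ka = [H+][A-]/[HA] = (6.31 × 10^-4)² / 2.04 × 10^-2 = 1.95 × 10^-5
pKa = -log(1.95 × 10^-5) = 4.71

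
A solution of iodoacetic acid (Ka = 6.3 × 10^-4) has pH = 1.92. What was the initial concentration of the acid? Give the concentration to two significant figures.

[H+] = 10^(-1.92) = 1.20 × 10^-2 M = x
Ka = x²/(C₀ − x) ⇒ C₀ = x + x²/Ka
C₀ = 1.20 × 10^-2 + (1.20 × 10^-2)²/(6.3 × 10^-4) = 2.41 × 10^-1 M

C₀ = 2.4 × 10^-1 M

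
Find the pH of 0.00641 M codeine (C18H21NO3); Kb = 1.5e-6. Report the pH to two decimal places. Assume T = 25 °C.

C18H21NO3 + H2O ⇌ C18H22NO3+ + OH-
From the ICE table, Kb = [OH-]²/(0.00641 − [OH-]) = 1.5 × 10^-6.
Since Kb ≪ C₀, [OH-] ≈ √(Kb·C₀) = 9.81 × 10^-5 M.
([OH-]/C₀ = 1.5% < 5%, so the approximation holds.)
pOH = 4.01, so pH = 14.00 − pOH = 9.99

pH = 9.99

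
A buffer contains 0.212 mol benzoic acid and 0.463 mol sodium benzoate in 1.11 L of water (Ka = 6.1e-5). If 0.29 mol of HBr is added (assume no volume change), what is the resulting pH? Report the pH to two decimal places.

pH = 3.75

Added H+ converts C6H5COO- to C6H5COOH: C6H5COOH → 0.502 mol, C6H5COO- → 0.173 mol.
pKa = −log(6.1 × 10^-5) = 4.215
pH = pKa + log(n_C6H5COO-/n_C6H5COOH) = 4.215 + log(0.173/0.502) = 4.215 + (-0.463)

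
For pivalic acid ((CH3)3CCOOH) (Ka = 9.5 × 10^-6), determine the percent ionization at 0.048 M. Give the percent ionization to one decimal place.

1.4%

(CH3)3CCOOH ⇌ (CH3)3CCOO- + H+; let x = [H+] at equilibrium.
x ≈ √(Ka·C₀) = √(9.5 × 10^-6 × 0.048) = 6.75 × 10^-4 M
Fraction ionized = 6.75 × 10^-4 / 0.048 = 0.0141 → 1.4%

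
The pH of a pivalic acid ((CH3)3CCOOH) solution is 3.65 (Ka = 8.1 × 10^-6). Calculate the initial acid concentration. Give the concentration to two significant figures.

[H+] = 10^(-3.65) = 2.24 × 10^-4 M = x
Ka = x²/(C₀ − x) ⇒ C₀ = x + x²/Ka
C₀ = 2.24 × 10^-4 + (2.24 × 10^-4)²/(8.1 × 10^-6) = 6.42 × 10^-3 M

C₀ = 6.4 × 10^-3 M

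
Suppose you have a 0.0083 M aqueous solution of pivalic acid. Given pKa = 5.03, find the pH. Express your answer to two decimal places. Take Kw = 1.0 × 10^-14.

(CH3)3CCOOH ⇌ (CH3)3CCOO- + H+
Ka = 10^(−5.03) = 9.33 × 10^-6
Ka = [H+]²/(0.0083 − [H+]) = 9.33 × 10^-6
Assume [H+] ≪ 0.0083: [H+] ≈ √(9.33 × 10^-6 × 0.0083) = 2.78 × 10^-4 M
Check: 3.4% ionized — well under 5%, approximation valid.
pH = −log[H+] = −log(2.78 × 10^-4) = 3.56

pH = 3.56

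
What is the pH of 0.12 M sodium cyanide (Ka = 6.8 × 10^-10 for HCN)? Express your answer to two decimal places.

pH = 11.12

CN- is the conjugate base of the weak acid HCN.
Kb = Kw/Ka = 1.0×10^-14 / 6.8 × 10^-10 = 1.47 × 10^-5
Let x = [OH-] at equilibrium. Kb = x²/(0.12 − x).
Since Kb ≪ C₀, x ≈ √(Kb·C₀) = 1.33 × 10^-3 M.
pOH = 2.88, so pH = 14.00 − pOH = 11.12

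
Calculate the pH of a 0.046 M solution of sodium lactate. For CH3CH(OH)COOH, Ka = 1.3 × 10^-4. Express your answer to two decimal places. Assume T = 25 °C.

pH = 8.27

CH3CH(OH)COO- is the conjugate base of the weak acid CH3CH(OH)COOH.
Kb = Kw/Ka = 1.0×10^-14 / 1.3 × 10^-4 = 7.69 × 10^-11
Kb = x²/(0.046 − x) = 7.69 × 10^-11
Assume x ≪ 0.046: x ≈ √(7.69 × 10^-11 × 0.046) = 1.88 × 10^-6 M
pOH = 5.73, so pH = 14.00 − pOH = 8.27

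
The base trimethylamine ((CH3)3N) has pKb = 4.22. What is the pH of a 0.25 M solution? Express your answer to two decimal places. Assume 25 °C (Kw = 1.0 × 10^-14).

pH = 11.59

(CH3)3N + H2O ⇌ (CH3)3NH+ + OH-
Kb = 10^(−4.22) = 6.03 × 10^-5
From the ICE table, Kb = x²/(0.25 − x) = 6.03 × 10^-5.
Since Kb ≪ C₀, x ≈ √(Kb·C₀) = 3.88 × 10^-3 M.
pOH = 2.41, so pH = 14.00 − pOH = 11.59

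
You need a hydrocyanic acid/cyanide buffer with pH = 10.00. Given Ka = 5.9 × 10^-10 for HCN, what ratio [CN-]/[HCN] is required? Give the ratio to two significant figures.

pKa = -log(5.9 × 10^-10) = 9.229
pH = pKa + log(r) ⇒ log(r) = 10.00 − 9.229 = +0.771
r = [CN-]/[HCN] = 10^(+0.771) = 5.9

ratio = 5.9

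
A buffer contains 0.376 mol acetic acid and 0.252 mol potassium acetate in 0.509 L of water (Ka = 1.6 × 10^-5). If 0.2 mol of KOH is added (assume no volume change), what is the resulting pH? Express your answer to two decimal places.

After neutralization: n(CH3COOH) = 0.176 mol, n(CH3COO-) = 0.452 mol.
pKa = −log(1.6 × 10^-5) = 4.796
pH = pKa + log([A⁻]/[HA]) = 4.796 + log(0.452/0.176) = 4.796 +0.410

pH = 5.21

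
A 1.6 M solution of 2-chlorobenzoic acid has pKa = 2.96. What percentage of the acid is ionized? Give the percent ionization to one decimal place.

ClC6H4COOH ⇌ ClC6H4COO- + H+; let x = [H+] at equilibrium.
Ka = 10^(−2.96) = 1.10 × 10^-3
x ≈ √(Ka·C₀) = √(1.10 × 10^-3 × 1.6) = 4.20 × 10^-2 M
% ionization = x/C₀ × 100% = 4.20 × 10^-2/1.6 × 100% = 2.6%

2.6%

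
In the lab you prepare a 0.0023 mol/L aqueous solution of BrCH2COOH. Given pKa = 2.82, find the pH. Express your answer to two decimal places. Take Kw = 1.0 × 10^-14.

BrCH2COOH ⇌ BrCH2COO- + H+
Ka = 10^(−2.82) = 1.51 × 10^-3
Let x = [H+] at equilibrium. Ka = x²/(0.0023 − x).
Here C₀/Ka ≈ 1.52, so the small-x approximation fails. Use the quadratic:
x = [−0.00151 + √(0.00151² + 1.39e-05)]/2 = 1.26 × 10^-3 M
pH = −log(1.26 × 10^-3) = 2.90

pH = 2.90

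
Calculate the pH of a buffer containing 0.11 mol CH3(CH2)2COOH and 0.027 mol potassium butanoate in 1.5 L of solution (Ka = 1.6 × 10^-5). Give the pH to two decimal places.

pH = 4.19

pKa = −log(1.6 × 10^-5) = 4.796
Using pH = pKa + log([base]/[acid]) with [base]/[acid] = 0.027/0.11:
pH = 4.796 + (-0.610) = 4.19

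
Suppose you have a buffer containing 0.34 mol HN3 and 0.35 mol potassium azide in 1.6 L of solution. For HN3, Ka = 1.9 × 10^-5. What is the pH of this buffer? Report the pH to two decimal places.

pKa = −log(1.9 × 10^-5) = 4.721
Henderson–Hasselbalch: pH = pKa + log([N3-]/[HN3]) = 4.721 + log(0.35/0.34)
pH = 4.721 + (+0.013) = 4.73

pH = 4.73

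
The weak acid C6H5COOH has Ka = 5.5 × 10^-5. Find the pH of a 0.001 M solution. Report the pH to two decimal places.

C6H5COOH ⇌ C6H5COO- + H+
Ka = x²/(0.001 − x) = 5.5 × 10^-5
Here C₀/Ka ≈ 18.2, so the small-x approximation fails. Use the quadratic:
x = (−Ka + √(Ka² + 4·Ka·C₀))/2 = 2.09 × 10^-4 M
pH = −log[H+] = −log(2.09 × 10^-4) = 3.68

pH = 3.68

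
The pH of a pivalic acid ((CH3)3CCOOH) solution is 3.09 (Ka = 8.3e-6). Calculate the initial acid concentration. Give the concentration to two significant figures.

[H+] = 10^(-3.09) = 8.13 × 10^-4 M = x
Ka = x²/(C₀ − x) ⇒ C₀ = x + x²/Ka
C₀ = 8.13 × 10^-4 + (8.13 × 10^-4)²/(8.3 × 10^-6) = 8.04 × 10^-2 M

C₀ = 8.0 × 10^-2 M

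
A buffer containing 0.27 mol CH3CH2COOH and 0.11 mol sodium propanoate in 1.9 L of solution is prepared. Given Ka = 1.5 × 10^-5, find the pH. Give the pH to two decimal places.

pH = 4.43

pKa = −log(1.5 × 10^-5) = 4.824
pH = pKa + log([A⁻]/[HA]) = 4.824 + log(0.11/0.27)
pH = 4.824 + (-0.390) = 4.43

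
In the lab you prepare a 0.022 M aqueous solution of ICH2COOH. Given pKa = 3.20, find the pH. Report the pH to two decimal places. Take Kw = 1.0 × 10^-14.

pH = 2.47

ICH2COOH ⇌ ICH2COO- + H+
Ka = 10^(−3.20) = 6.31 × 10^-4
Ka = x²/(0.022 − x) = 6.31 × 10^-4
The 5% rule fails; solving x² + Ka·x − Ka·C₀ = 0 exactly:
x = [−0.000631 + √(0.000631² + 5.55e-05)]/2 = 3.42 × 10^-3 M
pH = −log(3.42 × 10^-3) = 2.47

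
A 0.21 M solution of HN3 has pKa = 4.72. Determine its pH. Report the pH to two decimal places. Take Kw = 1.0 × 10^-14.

HN3 ⇌ N3- + H+
Ka = 10^(−4.72) = 1.91 × 10^-5
Ka = x²/(0.21 − x) = 1.91 × 10^-5
Since Ka ≪ C₀, x ≈ √(Ka·C₀) = 2.00 × 10^-3 M.
Check: 0.95% ionized — well under 5%, approximation valid.
pH = −log(2.00 × 10^-3) = 2.70

pH = 2.70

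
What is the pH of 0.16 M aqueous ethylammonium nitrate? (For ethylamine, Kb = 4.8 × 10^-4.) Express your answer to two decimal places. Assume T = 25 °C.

pH = 5.74

C2H5NH3+ is the conjugate acid of the weak base C2H5NH2.
Ka = Kw/Kb = 1.0×10^-14 / 4.8 × 10^-4 = 2.08 × 10^-11
Let x = [H+] at equilibrium. Ka = x²/(0.16 − x).
Since Ka ≪ C₀, x ≈ √(Ka·C₀) = 1.82 × 10^-6 M.
pH = −log(1.82 × 10^-6) = 5.74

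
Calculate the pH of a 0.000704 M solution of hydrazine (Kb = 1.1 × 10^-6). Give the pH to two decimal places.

pH = 9.44

N2H4 + H2O ⇌ N2H5+ + OH-
Let x = [OH-] at equilibrium. Kb = x²/(0.000704 − x).
Neglecting x in the denominator: x = √(1.1 × 10^-6 × 0.000704) = 2.78 × 10^-5 M
pOH = 4.56, so pH = 14.00 − pOH = 9.44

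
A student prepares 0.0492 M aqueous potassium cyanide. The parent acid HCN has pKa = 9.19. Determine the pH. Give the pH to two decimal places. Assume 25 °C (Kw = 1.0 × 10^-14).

CN- is the conjugate base of the weak acid HCN.
Ka = 10^(−9.19) = 6.46 × 10^-10
Kb = Kw/Ka = 1.0×10^-14 / 6.46 × 10^-10 = 1.55 × 10^-5
Kb = [OH-]²/(0.0492 − [OH-]) = 1.55 × 10^-5
Assume [OH-] ≪ 0.0492: [OH-] ≈ √(1.55 × 10^-5 × 0.0492) = 8.73 × 10^-4 M
Check: 1.8% ionized — well under 5%, approximation valid.
pOH = 3.06, so pH = 14.00 − pOH = 10.94

pH = 10.94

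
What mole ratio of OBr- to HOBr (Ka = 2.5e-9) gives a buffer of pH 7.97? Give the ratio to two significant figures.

ratio = 0.23

pKa = -log(2.5 × 10^-9) = 8.602
pH = pKa + log(r) ⇒ log(r) = 7.97 − 8.602 = -0.632
r = [OBr-]/[HOBr] = 10^(-0.632) = 0.233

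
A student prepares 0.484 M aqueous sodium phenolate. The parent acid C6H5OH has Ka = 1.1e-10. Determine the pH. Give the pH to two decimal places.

C6H5O- is the conjugate base of the weak acid C6H5OH.
Kb = Kw/Ka = 1.0×10^-14 / 1.1 × 10^-10 = 9.09 × 10^-5
Let x = [OH-] at equilibrium. Kb = x²/(0.484 − x).
Assume x ≪ 0.484: x ≈ √(9.09 × 10^-5 × 0.484) = 6.63 × 10^-3 M
pOH = 2.18, so pH = 14.00 − pOH = 11.82

pH = 11.82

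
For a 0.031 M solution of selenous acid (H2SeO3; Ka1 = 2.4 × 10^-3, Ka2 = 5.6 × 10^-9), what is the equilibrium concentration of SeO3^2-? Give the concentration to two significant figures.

First ionization gives [H+] ≈ [HSeO3-] = 7.51 × 10^-3 M.
Second step: Ka2 = [H+][SeO3^2-]/[HSeO3-] ≈ [SeO3^2-] (since [H+] ≈ [HSeO3-]).
So [SeO3^2-] ≈ Ka2.

5.6 × 10^-9 M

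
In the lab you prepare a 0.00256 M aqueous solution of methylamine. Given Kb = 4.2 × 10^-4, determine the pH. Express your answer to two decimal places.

pH = 10.93

CH3NH2 + H2O ⇌ CH3NH3+ + OH-
Kb = [OH-]²/(0.00256 − [OH-]) = 4.2 × 10^-4
[OH-] is not negligible relative to C₀; solve [OH-]² + 0.00042·[OH-] − 1.08e-06 = 0.
[OH-] = [−0.00042 + √(0.00042² + 4.3e-06)]/2 = 8.48 × 10^-4 M
pOH = −log(8.48 × 10^-4) = 3.07; pH = 14.00 − 3.07 = 10.93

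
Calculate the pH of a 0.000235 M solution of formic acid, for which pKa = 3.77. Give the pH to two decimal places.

HCOOH ⇌ HCOO- + H+
Ka = 10^(−3.77) = 1.70 × 10^-4
From the ICE table, Ka = [H+]²/(0.000235 − [H+]) = 1.70 × 10^-4.
[H+] is not negligible relative to C₀; solve [H+]² + 0.00017·[H+] − 4e-08 = 0.
[H+] = [−0.00017 + √(0.00017² + 1.6e-07)]/2 = 1.32 × 10^-4 M
pH = −log[H+] = −log(1.32 × 10^-4) = 3.88

pH = 3.88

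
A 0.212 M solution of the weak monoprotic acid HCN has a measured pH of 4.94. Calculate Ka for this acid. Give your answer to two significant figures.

[H+] = 10^(-4.94) = 1.15 × 10^-5 M
At equilibrium [HA] = 0.212 − 1.15 × 10^-5 = 2.12 × 10^-1 M
Ka = [H+][A-]/[HA] = (1.15 × 10^-5)² / 2.12 × 10^-1 = 6.2 × 10^-10

Ka = 6.2 × 10^-10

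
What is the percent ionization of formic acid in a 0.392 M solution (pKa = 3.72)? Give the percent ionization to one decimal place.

HCOOH ⇌ HCOO- + H+; let x = [H+] at equilibrium.
Ka = 10^(−3.72) = 1.91 × 10^-4
x ≈ √(Ka·C₀) = √(1.91 × 10^-4 × 0.392) = 8.65 × 10^-3 M
Fraction ionized = 8.65 × 10^-3 / 0.392 = 0.0221 → 2.2%

2.2%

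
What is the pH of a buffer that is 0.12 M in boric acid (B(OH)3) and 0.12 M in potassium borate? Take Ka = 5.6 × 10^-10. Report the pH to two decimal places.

pKa = −log(5.6 × 10^-10) = 9.252
Using pH = pKa + log([base]/[acid]) with [base]/[acid] = 0.12/0.12:
pH = 9.252 + (+0.000) = 9.25

pH = 9.25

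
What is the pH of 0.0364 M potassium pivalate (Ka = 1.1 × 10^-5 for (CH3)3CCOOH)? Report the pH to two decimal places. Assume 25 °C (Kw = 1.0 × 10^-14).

(CH3)3CCOO- is the conjugate base of the weak acid (CH3)3CCOOH.
Kb = Kw/Ka = 1.0×10^-14 / 1.1 × 10^-5 = 9.09 × 10^-10
Kb = x²/(0.0364 − x) = 9.09 × 10^-10
Since Kb ≪ C₀, x ≈ √(Kb·C₀) = 5.75 × 10^-6 M.
pOH = 5.24, so pH = 14.00 − pOH = 8.76

pH = 8.76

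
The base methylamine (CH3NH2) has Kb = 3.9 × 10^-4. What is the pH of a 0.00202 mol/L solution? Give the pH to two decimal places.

pH = 10.85

CH3NH2 + H2O ⇌ CH3NH3+ + OH-
Let x = [OH-] at equilibrium. Kb = x²/(0.00202 − x).
Here C₀/Kb ≈ 5.18, so the small-x approximation fails. Use the quadratic:
x = (−Kb + √(Kb² + 4·Kb·C₀))/2 = 7.14 × 10^-4 M
pOH = −log(7.14 × 10^-4) = 3.15; pH = 14.00 − 3.15 = 10.85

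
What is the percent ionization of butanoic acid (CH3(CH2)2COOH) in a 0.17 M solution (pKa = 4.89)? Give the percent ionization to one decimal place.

0.9%

CH3(CH2)2COOH ⇌ CH3(CH2)2COO- + H+; let x = [H+] at equilibrium.
Ka = 10^(−4.89) = 1.29 × 10^-5
x ≈ √(Ka·C₀) = √(1.29 × 10^-5 × 0.17) = 1.48 × 10^-3 M
% ionization = x/C₀ × 100% = 1.48 × 10^-3/0.17 × 100% = 0.9%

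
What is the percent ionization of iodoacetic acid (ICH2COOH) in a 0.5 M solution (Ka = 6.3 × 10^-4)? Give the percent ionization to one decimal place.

3.5%

ICH2COOH ⇌ ICH2COO- + H+; let x = [H+] at equilibrium.
x ≈ √(Ka·C₀) = √(6.3 × 10^-4 × 0.5) = 1.77 × 10^-2 M
Fraction ionized = 1.77 × 10^-2 / 0.5 = 0.0354 → 3.5%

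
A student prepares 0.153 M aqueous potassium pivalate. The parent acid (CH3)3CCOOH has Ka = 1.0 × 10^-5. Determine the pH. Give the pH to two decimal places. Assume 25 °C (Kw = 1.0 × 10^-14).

(CH3)3CCOO- is the conjugate base of the weak acid (CH3)3CCOOH.
Kb = Kw/Ka = 1.0×10^-14 / 1.0 × 10^-5 = 1.00 × 10^-9
From the ICE table, Kb = [OH-]²/(0.153 − [OH-]) = 1.00 × 10^-9.
Assume [OH-] ≪ 0.153: [OH-] ≈ √(1.00 × 10^-9 × 0.153) = 1.24 × 10^-5 M
([OH-]/C₀ = 0.0081% < 5%, so the approximation holds.)
pOH = −log(1.24 × 10^-5) = 4.91; pH = 14.00 − 4.91 = 9.09

pH = 9.09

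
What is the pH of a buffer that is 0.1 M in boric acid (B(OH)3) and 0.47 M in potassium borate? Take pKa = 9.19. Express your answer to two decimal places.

pH = pKa + log([A⁻]/[HA]) = 9.19 + log(0.47/0.1)
pH = 9.19 + (+0.672) = 9.86

pH = 9.86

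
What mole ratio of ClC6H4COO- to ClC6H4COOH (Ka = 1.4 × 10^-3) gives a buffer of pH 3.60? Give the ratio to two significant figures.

ratio = 5.6

pKa = -log(1.4 × 10^-3) = 2.854
pH = pKa + log(r) ⇒ log(r) = 3.60 − 2.854 = +0.746
r = [ClC6H4COO-]/[ClC6H4COOH] = 10^(+0.746) = 5.57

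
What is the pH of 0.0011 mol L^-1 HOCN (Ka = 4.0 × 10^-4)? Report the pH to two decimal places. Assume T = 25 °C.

HOCN ⇌ OCN- + H+
From the ICE table, Ka = x²/(0.0011 − x) = 4.0 × 10^-4.
The 5% rule fails; solving x² + Ka·x − Ka·C₀ = 0 exactly:
x = (−Ka + √(Ka² + 4·Ka·C₀))/2 = 4.93 × 10^-4 M
pH = −log(4.93 × 10^-4) = 3.31

pH = 3.31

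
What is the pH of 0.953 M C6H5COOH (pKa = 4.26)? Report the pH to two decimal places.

pH = 2.14

C6H5COOH ⇌ C6H5COO- + H+
Ka = 10^(−4.26) = 5.50 × 10^-5
Ka = x²/(0.953 − x) = 5.50 × 10^-5
Since Ka ≪ C₀, x ≈ √(Ka·C₀) = 7.24 × 10^-3 M.
pH = −log(7.24 × 10^-3) = 2.14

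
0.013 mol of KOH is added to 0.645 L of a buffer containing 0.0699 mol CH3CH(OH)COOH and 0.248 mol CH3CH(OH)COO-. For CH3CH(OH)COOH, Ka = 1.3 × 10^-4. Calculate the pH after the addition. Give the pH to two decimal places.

After neutralization: n(CH3CH(OH)COOH) = 0.0569 mol, n(CH3CH(OH)COO-) = 0.261 mol.
pKa = −log(1.3 × 10^-4) = 3.886
pH = pKa + log(n_CH3CH(OH)COO-/n_CH3CH(OH)COOH) = 3.886 + log(0.261/0.0569) = 3.886 + (+0.662)

pH = 4.55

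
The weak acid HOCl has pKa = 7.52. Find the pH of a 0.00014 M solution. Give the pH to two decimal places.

HOCl ⇌ OCl- + H+
Ka = 10^(−7.52) = 3.02 × 10^-8
Ka = x²/(0.00014 − x) = 3.02 × 10^-8
Assume x ≪ 0.00014: x ≈ √(3.02 × 10^-8 × 0.00014) = 2.06 × 10^-6 M
Check: 1.5% ionized — well under 5%, approximation valid.
pH = −log(2.06 × 10^-6) = 5.69

pH = 5.69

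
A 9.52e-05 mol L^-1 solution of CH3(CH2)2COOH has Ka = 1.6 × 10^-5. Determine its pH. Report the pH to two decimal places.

pH = 4.50

CH3(CH2)2COOH ⇌ CH3(CH2)2COO- + H+
Ka = [H+]²/(9.52e-05 − [H+]) = 1.6 × 10^-5
The 5% rule fails; solving [H+]² + Ka·[H+] − Ka·C₀ = 0 exactly:
[H+] = [−1.6e-05 + √(1.6e-05² + 6.09e-09)]/2 = 3.18 × 10^-5 M
pH = −log[H+] = −log(3.18 × 10^-5) = 4.50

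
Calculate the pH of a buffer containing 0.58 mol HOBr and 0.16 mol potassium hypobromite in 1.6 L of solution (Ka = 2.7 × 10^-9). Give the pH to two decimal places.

pH = 8.01

pKa = −log(2.7 × 10^-9) = 8.569
pH = pKa + log([A⁻]/[HA]) = 8.569 + log(0.16/0.58)
pH = 8.569 + (-0.559) = 8.01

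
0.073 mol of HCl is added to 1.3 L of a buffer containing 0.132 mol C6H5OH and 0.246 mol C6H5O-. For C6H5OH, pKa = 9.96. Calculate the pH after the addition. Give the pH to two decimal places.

After neutralization: n(C6H5OH) = 0.205 mol, n(C6H5O-) = 0.173 mol.
pH = pKa + log(n_C6H5O-/n_C6H5OH) = 9.96 + log(0.173/0.205) = 9.96 + (-0.074)

pH = 9.89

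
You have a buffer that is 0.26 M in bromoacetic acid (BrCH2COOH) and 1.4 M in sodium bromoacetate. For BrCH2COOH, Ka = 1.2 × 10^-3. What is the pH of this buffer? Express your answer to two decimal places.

pH = 3.65

pKa = −log(1.2 × 10^-3) = 2.921
Henderson–Hasselbalch: pH = pKa + log([BrCH2COO-]/[BrCH2COOH]) = 2.921 + log(1.4/0.26)
pH = 2.921 + (+0.731) = 3.65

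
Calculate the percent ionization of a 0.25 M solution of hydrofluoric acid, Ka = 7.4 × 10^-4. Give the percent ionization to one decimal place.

5.3%

HF ⇌ F- + H+; let x = [H+] at equilibrium.
Solve x² + 0.00074x − 0.000185 = 0 → x = 1.32 × 10^-2 M
% ionization = x/C₀ × 100% = 1.32 × 10^-2/0.25 × 100% = 5.3%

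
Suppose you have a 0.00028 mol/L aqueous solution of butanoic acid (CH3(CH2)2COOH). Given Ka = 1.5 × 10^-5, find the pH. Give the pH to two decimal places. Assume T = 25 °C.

CH3(CH2)2COOH ⇌ CH3(CH2)2COO- + H+
From the ICE table, Ka = [H+]²/(0.00028 − [H+]) = 1.5 × 10^-5.
The 5% rule fails; solving [H+]² + Ka·[H+] − Ka·C₀ = 0 exactly:
[H+] = (−Ka + √(Ka² + 4·Ka·C₀))/2 = 5.77 × 10^-5 M
pH = −log[H+] = −log(5.77 × 10^-5) = 4.24

pH = 4.24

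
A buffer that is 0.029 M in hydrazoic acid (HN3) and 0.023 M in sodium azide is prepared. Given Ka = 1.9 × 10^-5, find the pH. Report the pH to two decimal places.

pH = 4.62

pKa = −log(1.9 × 10^-5) = 4.721
pH = pKa + log([A⁻]/[HA]) = 4.721 + log(0.023/0.029)
pH = 4.721 + (-0.101) = 4.62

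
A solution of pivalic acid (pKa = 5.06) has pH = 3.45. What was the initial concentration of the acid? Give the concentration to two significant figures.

[H+] = 10^(-3.45) = 3.55 × 10^-4 M = x
Ka = 10^(−5.06) = 8.71 × 10^-6
Ka = x²/(C₀ − x) ⇒ C₀ = x + x²/Ka
C₀ = 3.55 × 10^-4 + (3.55 × 10^-4)²/(8.71 × 10^-6) = 1.48 × 10^-2 M

C₀ = 1.5 × 10^-2 M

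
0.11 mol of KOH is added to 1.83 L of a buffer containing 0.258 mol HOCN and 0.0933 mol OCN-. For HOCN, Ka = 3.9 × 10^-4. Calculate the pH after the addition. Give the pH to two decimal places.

OH- converts HOCN to OCN-: HOCN → 0.148 mol, OCN- → 0.203 mol.
pKa = −log(3.9 × 10^-4) = 3.409
pH = pKa + log(n_OCN-/n_HOCN) = 3.409 + log(0.203/0.148) = 3.409 + (+0.137)

pH = 3.55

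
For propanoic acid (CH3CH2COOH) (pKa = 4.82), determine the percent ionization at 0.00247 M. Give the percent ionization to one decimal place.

CH3CH2COOH ⇌ CH3CH2COO- + H+; let x = [H+] at equilibrium.
Ka = 10^(−4.82) = 1.51 × 10^-5
Ka = x²/(C₀ − x); solving the quadratic gives x = 1.86 × 10^-4 M.
% ionization = x/C₀ × 100% = 1.86 × 10^-4/0.00247 × 100% = 7.5%

7.5%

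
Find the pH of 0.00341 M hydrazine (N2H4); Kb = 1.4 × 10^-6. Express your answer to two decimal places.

pH = 9.84

N2H4 + H2O ⇌ N2H5+ + OH-
Kb = [OH-]²/(0.00341 − [OH-]) = 1.4 × 10^-6
Since Kb ≪ C₀, [OH-] ≈ √(Kb·C₀) = 6.91 × 10^-5 M.
Check: 2% ionized — well under 5%, approximation valid.
pOH = −log(6.91 × 10^-5) = 4.16; pH = 14.00 − 4.16 = 9.84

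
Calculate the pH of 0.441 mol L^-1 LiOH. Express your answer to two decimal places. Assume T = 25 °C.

pH = 13.64

LiOH is a strong base; [OH-] = 0.441 M.
pOH = -log(0.441) = 0.36
pH = 14.00 - 0.36 = 13.64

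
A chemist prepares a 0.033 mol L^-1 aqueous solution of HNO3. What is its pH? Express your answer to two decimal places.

pH = 1.48

HNO3 is a strong acid and dissociates completely, so [H+] = 0.033 M.
pH = -log(0.033) = 1.48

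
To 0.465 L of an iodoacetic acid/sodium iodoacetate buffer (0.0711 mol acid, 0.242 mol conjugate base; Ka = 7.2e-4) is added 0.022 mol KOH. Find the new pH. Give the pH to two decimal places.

After neutralization: n(ICH2COOH) = 0.0491 mol, n(ICH2COO-) = 0.264 mol.
pKa = −log(7.2 × 10^-4) = 3.143
pH = pKa + log(n_ICH2COO-/n_ICH2COOH) = 3.143 + log(0.264/0.0491) = 3.143 + (+0.731)

pH = 3.87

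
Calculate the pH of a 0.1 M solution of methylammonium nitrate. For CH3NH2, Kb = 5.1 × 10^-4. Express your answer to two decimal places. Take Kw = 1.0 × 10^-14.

pH = 5.85

CH3NH3+ is the conjugate acid of the weak base CH3NH2.
Ka = Kw/Kb = 1.0×10^-14 / 5.1 × 10^-4 = 1.96 × 10^-11
Ka = [H+]²/(0.1 − [H+]) = 1.96 × 10^-11
Assume [H+] ≪ 0.1: [H+] ≈ √(1.96 × 10^-11 × 0.1) = 1.40 × 10^-6 M
([H+]/C₀ = 0.0014% < 5%, so the approximation holds.)
pH = −log[H+] = −log(1.40 × 10^-6) = 5.85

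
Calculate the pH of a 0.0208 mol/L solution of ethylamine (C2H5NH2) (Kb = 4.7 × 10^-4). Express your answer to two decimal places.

C2H5NH2 + H2O ⇌ C2H5NH3+ + OH-
From the ICE table, Kb = [OH-]²/(0.0208 − [OH-]) = 4.7 × 10^-4.
The 5% rule fails; solving [OH-]² + Kb·[OH-] − Kb·C₀ = 0 exactly:
[OH-] = (−Kb + √(Kb² + 4·Kb·C₀))/2 = 2.90 × 10^-3 M
pOH = −log(2.90 × 10^-3) = 2.54; pH = 14.00 − 2.54 = 11.46

pH = 11.46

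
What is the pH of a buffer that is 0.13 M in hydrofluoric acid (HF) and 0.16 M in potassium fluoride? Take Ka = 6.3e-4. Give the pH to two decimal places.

pKa = −log(6.3 × 10^-4) = 3.201
Using pH = pKa + log([base]/[acid]) with [base]/[acid] = 0.16/0.13:
pH = 3.201 + (+0.090) = 3.29

pH = 3.29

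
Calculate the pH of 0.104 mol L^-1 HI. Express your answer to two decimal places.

HI is a strong acid and dissociates completely, so [H+] = 0.104 M.
pH = -log(0.104) = 0.98

pH = 0.98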